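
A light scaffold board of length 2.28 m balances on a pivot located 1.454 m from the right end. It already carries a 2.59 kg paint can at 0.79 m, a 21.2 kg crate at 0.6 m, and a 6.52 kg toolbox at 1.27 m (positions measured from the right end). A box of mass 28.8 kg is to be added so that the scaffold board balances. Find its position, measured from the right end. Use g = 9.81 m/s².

About the pivot (at 1.454 m from the right end):
Paint can: 2.59 × 9.81 = 25.41 N down at 0.79 m → arm 0.664 m, τ = 25.41 × 0.664 = 16.87 N·m clockwise.
Crate: 21.2 × 9.81 = 208 N down at 0.6 m → arm 0.854 m, τ = 208 × 0.854 = 177.6 N·m clockwise.
Toolbox: 6.52 × 9.81 = 63.96 N down at 1.27 m → arm 0.184 m, τ = 63.96 × 0.184 = 11.77 N·m clockwise.
Net moment of existing loads = 206.2 N·m clockwise.
The box weighs 28.8 × 9.81 = 282.5 N and must supply an equal counterclockwise moment, so its lever arm about the pivot is 206.2 / 282.5 = 0.73 m.
That puts it at 1.454 + 0.73 = 2.18 m from the right end.

x ≈ 2.18 m from the right end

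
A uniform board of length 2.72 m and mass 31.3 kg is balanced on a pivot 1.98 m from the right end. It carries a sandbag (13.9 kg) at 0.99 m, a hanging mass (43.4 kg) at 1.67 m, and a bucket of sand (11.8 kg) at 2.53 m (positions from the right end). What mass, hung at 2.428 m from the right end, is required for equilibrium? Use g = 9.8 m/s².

m ≈ 89.6 kg

Sum moments about the pivot (at 1.98 m from the right end) (the support reaction has zero arm there).
Beam weight: 31.3 × 9.8 = 306.7 N down at 1.36 m → arm 0.62 m, τ = 306.7 × 0.62 = 190.2 N·m clockwise.
Sandbag: 13.9 × 9.8 = 136.2 N down at 0.99 m → arm 0.99 m, τ = 136.2 × 0.99 = 134.8 N·m clockwise.
Hanging mass: 43.4 × 9.8 = 425.3 N down at 1.67 m → arm 0.31 m, τ = 425.3 × 0.31 = 131.8 N·m clockwise.
Bucket of sand: 11.8 × 9.8 = 115.6 N down at 2.53 m → arm 0.55 m, τ = 115.6 × 0.55 = 63.58 N·m counterclockwise.
Net moment of known loads = 393.2 N·m clockwise.
An unknown mass m at 2.428 m has arm 0.448 m; its moment is m·g·0.448 counterclockwise.
Balancing moments: m × 9.8 × 0.448 = 393.2, giving m = 393.2 / (9.8 × 0.448) = 89.6 kg.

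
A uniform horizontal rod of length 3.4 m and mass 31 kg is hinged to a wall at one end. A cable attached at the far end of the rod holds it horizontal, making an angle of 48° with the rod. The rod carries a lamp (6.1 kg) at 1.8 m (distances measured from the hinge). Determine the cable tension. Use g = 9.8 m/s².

T ≈ 247 N

Take moments about the hinge.
Beam weight: 31 × 9.8 = 303.8 N down at 1.7 m → arm 1.7 m, τ = 303.8 × 1.7 = 516.5 N·m clockwise.
Lamp: 6.1 × 9.8 = 59.78 N down at 1.8 m → arm 1.8 m, τ = 59.78 × 1.8 = 107.6 N·m clockwise.
Total clockwise load moment = 624.1 N·m.
The cable tension T acts at 3.4 m; only its component perpendicular to the rod, T sinθ, produces torque. sin 48° = 0.7431.
Balancing moments: T × 3.4 × 0.7431 = 624.1, giving T = 624.1 / 2.527 = 247 N.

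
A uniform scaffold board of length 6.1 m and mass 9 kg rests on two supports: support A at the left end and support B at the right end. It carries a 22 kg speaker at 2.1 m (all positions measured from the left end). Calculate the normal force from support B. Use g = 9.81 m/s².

R_B ≈ 118 N

Taking torques about support A:
Beam weight: 9 × 9.81 = 88.29 N down at 3.05 m → arm 3.05 m, τ = 88.29 × 3.05 = 269.3 N·m clockwise.
Speaker: 22 × 9.81 = 215.8 N down at 2.1 m → arm 2.1 m, τ = 215.8 × 2.1 = 453.2 N·m clockwise.
Net load moment about support A = 722.5 N·m clockwise.
Reaction R at support B is upward at 6.1 m, arm 6.1 m → moment R × 6.1 counterclockwise.
For rotational equilibrium, R × 6.1 = 722.5, so R = 118 N.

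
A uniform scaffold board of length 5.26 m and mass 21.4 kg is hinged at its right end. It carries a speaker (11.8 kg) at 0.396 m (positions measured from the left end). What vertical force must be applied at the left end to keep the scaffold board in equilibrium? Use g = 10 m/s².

F ≈ 216 N

Take moments about the right end.
Beam weight: 21.4 × 10 = 214 N down at 2.63 m → arm 2.63 m, τ = 214 × 2.63 = 562.8 N·m counterclockwise.
Speaker: 11.8 × 10 = 118 N down at 0.396 m → arm 4.864 m, τ = 118 × 4.864 = 574 N·m counterclockwise.
Net moment of the loads = 1137 N·m counterclockwise.
The upward force F acts at the left end, arm 5.26 m, giving F × 5.26 clockwise.
Στ = 0 ⇒ F × 5.26 = 1137 ⇒ F = 1137 / 5.26 = 216 N.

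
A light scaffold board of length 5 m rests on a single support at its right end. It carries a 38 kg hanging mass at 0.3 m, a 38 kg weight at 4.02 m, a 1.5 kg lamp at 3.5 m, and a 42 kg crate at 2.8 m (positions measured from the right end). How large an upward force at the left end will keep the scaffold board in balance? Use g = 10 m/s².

Sum moments about the right end (the unknown pivot reaction has zero arm there).
Hanging mass: 38 × 10 = 380 N down at 0.3 m → arm 0.3 m, τ = 380 × 0.3 = 114 N·m counterclockwise.
Weight: 38 × 10 = 380 N down at 4.02 m → arm 4.02 m, τ = 380 × 4.02 = 1528 N·m counterclockwise.
Lamp: 1.5 × 10 = 15 N down at 3.5 m → arm 3.5 m, τ = 15 × 3.5 = 52.5 N·m counterclockwise.
Crate: 42 × 10 = 420 N down at 2.8 m → arm 2.8 m, τ = 420 × 2.8 = 1176 N·m counterclockwise.
Net moment of the loads = 2870 N·m counterclockwise.
The upward force F acts at the left end, arm 5 m, giving F × 5 clockwise.
Setting net torque to zero: F × 5 = 2870 → F = 2870 / 5 = 574 N.

F ≈ 574 N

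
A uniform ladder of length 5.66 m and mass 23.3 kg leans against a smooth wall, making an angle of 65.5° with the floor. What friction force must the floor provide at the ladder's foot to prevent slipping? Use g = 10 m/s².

Take moments about the foot of the ladder.
Ladder weight 23.3×10 = 233 N acts at 2.83 m along the ladder; its horizontal arm is 2.83·cos65.5° = 1.174 m → τ = 273.5 N·m clockwise.
Wall normal N acts horizontally at the top; its moment arm is the height L sinθ = 5.66·sin65.5° = 5.15 m, counterclockwise.
Στ = 0 ⇒ N × 5.15 = 273.5 ⇒ N = 53.1 N.
ΣFx = 0: friction at the foot balances the wall's push, so f = N_wall = 53.1 N.

f ≈ 53.1 N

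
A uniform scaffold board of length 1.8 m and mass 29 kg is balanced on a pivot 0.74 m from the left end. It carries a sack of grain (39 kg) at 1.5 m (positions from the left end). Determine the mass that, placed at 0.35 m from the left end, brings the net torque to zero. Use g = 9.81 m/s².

Sum moments about the pivot (at 0.74 m from the left end) (the support reaction has zero arm there).
Beam weight: 29 × 9.81 = 284.5 N down at 0.9 m → arm 0.16 m, τ = 284.5 × 0.16 = 45.52 N·m clockwise.
Sack of grain: 39 × 9.81 = 382.6 N down at 1.5 m → arm 0.76 m, τ = 382.6 × 0.76 = 290.8 N·m clockwise.
Net moment of known loads = 336.3 N·m clockwise.
An unknown mass m at 0.35 m has arm 0.39 m; its moment is m·g·0.39 counterclockwise.
Balancing moments: m × 9.81 × 0.39 = 336.3, giving m = 336.3 / (9.81 × 0.39) = 87.9 kg.

m ≈ 87.9 kg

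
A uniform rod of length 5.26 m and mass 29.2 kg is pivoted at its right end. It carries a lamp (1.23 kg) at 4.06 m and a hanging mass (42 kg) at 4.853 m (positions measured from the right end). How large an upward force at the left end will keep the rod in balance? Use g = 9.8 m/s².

F ≈ 532 N

Taking torques about the right end:
Beam weight: 29.2 × 9.8 = 286.2 N down at 2.63 m → arm 2.63 m, τ = 286.2 × 2.63 = 752.7 N·m counterclockwise.
Lamp: 1.23 × 9.8 = 12.05 N down at 4.06 m → arm 4.06 m, τ = 12.05 × 4.06 = 48.92 N·m counterclockwise.
Hanging mass: 42 × 9.8 = 411.6 N down at 4.853 m → arm 4.853 m, τ = 411.6 × 4.853 = 1997 N·m counterclockwise.
Net moment of the loads = 2799 N·m counterclockwise.
The upward force F acts at the left end, arm 5.26 m, giving F × 5.26 clockwise.
Balancing moments: F × 5.26 = 2799, giving F = 2799 / 5.26 = 532 N.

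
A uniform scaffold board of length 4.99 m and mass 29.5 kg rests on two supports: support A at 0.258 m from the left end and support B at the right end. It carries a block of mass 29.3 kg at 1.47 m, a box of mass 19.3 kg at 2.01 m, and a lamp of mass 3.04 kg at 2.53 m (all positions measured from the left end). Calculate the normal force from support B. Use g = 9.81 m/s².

R_B ≈ 295 N

Taking torques about support A:
Beam weight: 29.5 × 9.81 = 289.4 N down at 2.495 m → arm 2.237 m, τ = 289.4 × 2.237 = 647.4 N·m clockwise.
Block: 29.3 × 9.81 = 287.4 N down at 1.47 m → arm 1.212 m, τ = 287.4 × 1.212 = 348.3 N·m clockwise.
Box: 19.3 × 9.81 = 189.3 N down at 2.01 m → arm 1.752 m, τ = 189.3 × 1.752 = 331.7 N·m clockwise.
Lamp: 3.04 × 9.81 = 29.82 N down at 2.53 m → arm 2.272 m, τ = 29.82 × 2.272 = 67.75 N·m clockwise.
Net load moment about support A = 1395 N·m clockwise.
Reaction R at support B is upward at 4.99 m, arm 4.732 m → moment R × 4.732 counterclockwise.
For rotational equilibrium, R × 4.732 = 1395, so R = 295 N.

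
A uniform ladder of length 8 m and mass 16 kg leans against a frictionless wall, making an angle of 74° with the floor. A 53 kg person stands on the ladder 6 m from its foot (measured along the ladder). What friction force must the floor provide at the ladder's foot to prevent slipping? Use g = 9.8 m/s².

f ≈ 134 N

Take moments about the foot of the ladder.
Ladder weight 16×9.8 = 156.8 N acts at 4 m along the ladder; its horizontal arm is 4·cos74° = 1.103 m → τ = 173 N·m clockwise.
Person: 53×9.8 = 519.4 N at 6 m → arm 1.654 m → τ = 859.1 N·m clockwise.
Wall normal N acts horizontally at the top; its moment arm is the height L sinθ = 8·sin74° = 7.69 m, counterclockwise.
For rotational equilibrium, N × 7.69 = 1032, so N = 134 N.
ΣFx = 0: friction at the foot balances the wall's push, so f = N_wall = 134 N.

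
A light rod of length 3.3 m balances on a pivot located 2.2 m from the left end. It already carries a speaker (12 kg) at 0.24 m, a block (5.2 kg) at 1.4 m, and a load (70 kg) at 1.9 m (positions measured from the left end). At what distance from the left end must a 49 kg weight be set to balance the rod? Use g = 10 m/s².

x ≈ 3.19 m from the left end

About the pivot (at 2.2 m from the left end):
Speaker: 12 × 10 = 120 N down at 0.24 m → arm 1.96 m, τ = 120 × 1.96 = 235.2 N·m counterclockwise.
Block: 5.2 × 10 = 52 N down at 1.4 m → arm 0.8 m, τ = 52 × 0.8 = 41.6 N·m counterclockwise.
Load: 70 × 10 = 700 N down at 1.9 m → arm 0.3 m, τ = 700 × 0.3 = 210 N·m counterclockwise.
Net moment of existing loads = 486.8 N·m counterclockwise.
The weight weighs 49 × 10 = 490 N and must supply an equal clockwise moment, so its lever arm about the pivot is 486.8 / 490 = 0.993 m.
That puts it at 2.2 + 0.993 = 3.19 m from the left end.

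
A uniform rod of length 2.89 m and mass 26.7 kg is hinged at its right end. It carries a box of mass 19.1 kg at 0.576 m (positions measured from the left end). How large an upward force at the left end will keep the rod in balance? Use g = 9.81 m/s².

Taking torques about the right end:
Beam weight: 26.7 × 9.81 = 261.9 N down at 1.445 m → arm 1.445 m, τ = 261.9 × 1.445 = 378.4 N·m counterclockwise.
Box: 19.1 × 9.81 = 187.4 N down at 0.576 m → arm 2.314 m, τ = 187.4 × 2.314 = 433.6 N·m counterclockwise.
Net moment of the loads = 812 N·m counterclockwise.
The upward force F acts at the left end, arm 2.89 m, giving F × 2.89 clockwise.
For rotational equilibrium, F × 2.89 = 812, so F = 812 / 2.89 = 281 N.

F ≈ 281 N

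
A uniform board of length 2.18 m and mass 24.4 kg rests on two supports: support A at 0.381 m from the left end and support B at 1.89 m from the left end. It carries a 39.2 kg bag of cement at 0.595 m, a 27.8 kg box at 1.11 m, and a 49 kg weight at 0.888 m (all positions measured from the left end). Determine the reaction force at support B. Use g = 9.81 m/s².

Taking torques about support A:
Beam weight: 24.4 × 9.81 = 239.4 N down at 1.09 m → arm 0.709 m, τ = 239.4 × 0.709 = 169.7 N·m clockwise.
Bag of cement: 39.2 × 9.81 = 384.6 N down at 0.595 m → arm 0.214 m, τ = 384.6 × 0.214 = 82.3 N·m clockwise.
Box: 27.8 × 9.81 = 272.7 N down at 1.11 m → arm 0.729 m, τ = 272.7 × 0.729 = 198.8 N·m clockwise.
Weight: 49 × 9.81 = 480.7 N down at 0.888 m → arm 0.507 m, τ = 480.7 × 0.507 = 243.7 N·m clockwise.
Net load moment about support A = 694.5 N·m clockwise.
Reaction R at support B is upward at 1.89 m, arm 1.509 m → moment R × 1.509 counterclockwise.
Στ = 0 ⇒ R × 1.509 = 694.5 ⇒ R = 460 N.

R_B ≈ 460 N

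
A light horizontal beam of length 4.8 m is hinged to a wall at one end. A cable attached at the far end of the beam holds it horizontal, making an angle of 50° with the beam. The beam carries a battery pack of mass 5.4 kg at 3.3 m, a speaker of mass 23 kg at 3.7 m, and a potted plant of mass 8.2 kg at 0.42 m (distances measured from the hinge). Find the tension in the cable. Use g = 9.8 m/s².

T ≈ 283 N

Taking torques about the hinge:
Battery pack: 5.4 × 9.8 = 52.92 N down at 3.3 m → arm 3.3 m, τ = 52.92 × 3.3 = 174.6 N·m clockwise.
Speaker: 23 × 9.8 = 225.4 N down at 3.7 m → arm 3.7 m, τ = 225.4 × 3.7 = 834 N·m clockwise.
Potted plant: 8.2 × 9.8 = 80.36 N down at 0.42 m → arm 0.42 m, τ = 80.36 × 0.42 = 33.75 N·m clockwise.
Total clockwise load moment = 1042 N·m.
The cable tension T acts at 4.8 m; only its component perpendicular to the beam, T sinθ, produces torque. sin 50° = 0.766.
Balancing moments: T × 4.8 × 0.766 = 1042, giving T = 1042 / 3.677 = 283 N.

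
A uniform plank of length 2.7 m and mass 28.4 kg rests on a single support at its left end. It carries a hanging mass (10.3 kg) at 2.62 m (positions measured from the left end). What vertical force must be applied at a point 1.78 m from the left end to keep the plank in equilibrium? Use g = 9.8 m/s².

Take moments about the left end.
Beam weight: 28.4 × 9.8 = 278.3 N down at 1.35 m → arm 1.35 m, τ = 278.3 × 1.35 = 375.7 N·m clockwise.
Hanging mass: 10.3 × 9.8 = 100.9 N down at 2.62 m → arm 2.62 m, τ = 100.9 × 2.62 = 264.4 N·m clockwise.
Net moment of the loads = 640.1 N·m clockwise.
The upward force F acts at a point 1.78 m from the left end, arm 1.78 m, giving F × 1.78 counterclockwise.
Setting net torque to zero: F × 1.78 = 640.1 → F = 640.1 / 1.78 = 360 N.

F ≈ 360 N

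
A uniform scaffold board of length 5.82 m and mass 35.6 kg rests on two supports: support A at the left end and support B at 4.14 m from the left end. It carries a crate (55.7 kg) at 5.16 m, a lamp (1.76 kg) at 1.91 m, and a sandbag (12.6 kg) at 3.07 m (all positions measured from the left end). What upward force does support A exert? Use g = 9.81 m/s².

R_A ≈ 10.4 N

Sum moments about support B (its reaction then has zero moment arm).
Beam weight: 35.6 × 9.81 = 349.2 N down at 2.91 m → arm 1.23 m, τ = 349.2 × 1.23 = 429.5 N·m counterclockwise.
Crate: 55.7 × 9.81 = 546.4 N down at 5.16 m → arm 1.02 m, τ = 546.4 × 1.02 = 557.3 N·m clockwise.
Lamp: 1.76 × 9.81 = 17.27 N down at 1.91 m → arm 2.23 m, τ = 17.27 × 2.23 = 38.51 N·m counterclockwise.
Sandbag: 12.6 × 9.81 = 123.6 N down at 3.07 m → arm 1.07 m, τ = 123.6 × 1.07 = 132.3 N·m counterclockwise.
Net load moment about support B = 43.01 N·m counterclockwise.
Reaction R at support A is upward at 0 m, arm 4.14 m → moment R × 4.14 clockwise.
For rotational equilibrium, R × 4.14 = 43.01, so R = 10.4 N.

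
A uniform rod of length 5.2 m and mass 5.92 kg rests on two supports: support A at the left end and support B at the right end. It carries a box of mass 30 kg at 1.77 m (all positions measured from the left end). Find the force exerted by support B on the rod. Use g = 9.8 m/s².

R_B ≈ 129 N

Taking torques about support A:
Beam weight: 5.92 × 9.8 = 58.02 N down at 2.6 m → arm 2.6 m, τ = 58.02 × 2.6 = 150.9 N·m clockwise.
Box: 30 × 9.8 = 294 N down at 1.77 m → arm 1.77 m, τ = 294 × 1.77 = 520.4 N·m clockwise.
Net load moment about support A = 671.3 N·m clockwise.
Reaction R at support B is upward at 5.2 m, arm 5.2 m → moment R × 5.2 counterclockwise.
Στ = 0 ⇒ R × 5.2 = 671.3 ⇒ R = 129 N.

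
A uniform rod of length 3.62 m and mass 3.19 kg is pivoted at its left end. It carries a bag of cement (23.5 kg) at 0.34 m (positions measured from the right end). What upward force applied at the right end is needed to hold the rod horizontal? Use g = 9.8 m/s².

F ≈ 224 N

Taking torques about the left end:
Beam weight: 3.19 × 9.8 = 31.26 N down at 1.81 m → arm 1.81 m, τ = 31.26 × 1.81 = 56.58 N·m clockwise.
Bag of cement: 23.5 × 9.8 = 230.3 N down at 0.34 m → arm 3.28 m, τ = 230.3 × 3.28 = 755.4 N·m clockwise.
Net moment of the loads = 812 N·m clockwise.
The upward force F acts at the right end, arm 3.62 m, giving F × 3.62 counterclockwise.
For rotational equilibrium, F × 3.62 = 812, so F = 812 / 3.62 = 224 N.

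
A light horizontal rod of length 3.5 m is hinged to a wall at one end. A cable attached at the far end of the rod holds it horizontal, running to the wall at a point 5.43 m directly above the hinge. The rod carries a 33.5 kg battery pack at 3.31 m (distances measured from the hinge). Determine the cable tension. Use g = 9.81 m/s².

Sum moments about the hinge (the unknown hinge reaction has zero arm there).
Battery pack: 33.5 × 9.81 = 328.6 N down at 3.31 m → arm 3.31 m, τ = 328.6 × 3.31 = 1088 N·m clockwise.
Total clockwise load moment = 1088 N·m.
The cable tension T acts at 3.5 m; only its component perpendicular to the rod, T sinθ, produces torque. sinθ = h/√(h²+d²) = 5.43/√(5.43²+3.5²) = 0.8405.
For rotational equilibrium, T × 3.5 × 0.8405 = 1088, so T = 1088 / 2.942 = 370 N.

T ≈ 370 N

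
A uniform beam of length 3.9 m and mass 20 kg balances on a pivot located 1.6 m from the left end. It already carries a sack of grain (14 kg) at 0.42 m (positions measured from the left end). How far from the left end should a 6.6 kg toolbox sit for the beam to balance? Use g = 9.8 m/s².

x ≈ 3.04 m from the left end

Sum moments about the pivot (at 1.6 m from the left end) (the support reaction has zero arm there).
Beam weight: 20 × 9.8 = 196 N down at 1.95 m → arm 0.35 m, τ = 196 × 0.35 = 68.6 N·m clockwise.
Sack of grain: 14 × 9.8 = 137.2 N down at 0.42 m → arm 1.18 m, τ = 137.2 × 1.18 = 161.9 N·m counterclockwise.
Net moment of existing loads = 93.3 N·m counterclockwise.
The toolbox weighs 6.6 × 9.8 = 64.68 N and must supply an equal clockwise moment, so its lever arm about the pivot is 93.3 / 64.68 = 1.44 m.
That puts it at 1.6 + 1.44 = 3.04 m from the left end.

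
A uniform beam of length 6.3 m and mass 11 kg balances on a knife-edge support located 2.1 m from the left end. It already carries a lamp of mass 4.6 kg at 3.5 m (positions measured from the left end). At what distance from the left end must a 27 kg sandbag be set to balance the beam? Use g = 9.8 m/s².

x ≈ 1.43 m from the left end

About the knife-edge support (at 2.1 m from the left end):
Beam weight: 11 × 9.8 = 107.8 N down at 3.15 m → arm 1.05 m, τ = 107.8 × 1.05 = 113.2 N·m clockwise.
Lamp: 4.6 × 9.8 = 45.08 N down at 3.5 m → arm 1.4 m, τ = 45.08 × 1.4 = 63.11 N·m clockwise.
Net moment of existing loads = 176.3 N·m clockwise.
The sandbag weighs 27 × 9.8 = 264.6 N and must supply an equal counterclockwise moment, so its lever arm about the knife-edge support is 176.3 / 264.6 = 0.666 m.
That puts it at 2.1 − 0.666 = 1.43 m from the left end.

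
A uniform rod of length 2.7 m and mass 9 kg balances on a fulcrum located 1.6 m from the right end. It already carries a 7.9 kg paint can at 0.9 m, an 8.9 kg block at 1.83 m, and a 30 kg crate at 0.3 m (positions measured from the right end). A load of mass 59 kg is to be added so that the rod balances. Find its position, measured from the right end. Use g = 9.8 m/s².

x ≈ 2.36 m from the right end

Sum moments about the fulcrum (at 1.6 m from the right end) (the support reaction has zero arm there).
Beam weight: 9 × 9.8 = 88.2 N down at 1.35 m → arm 0.25 m, τ = 88.2 × 0.25 = 22.05 N·m clockwise.
Paint can: 7.9 × 9.8 = 77.42 N down at 0.9 m → arm 0.7 m, τ = 77.42 × 0.7 = 54.19 N·m clockwise.
Block: 8.9 × 9.8 = 87.22 N down at 1.83 m → arm 0.23 m, τ = 87.22 × 0.23 = 20.06 N·m counterclockwise.
Crate: 30 × 9.8 = 294 N down at 0.3 m → arm 1.3 m, τ = 294 × 1.3 = 382.2 N·m clockwise.
Net moment of existing loads = 438.4 N·m clockwise.
The load weighs 59 × 9.8 = 578.2 N and must supply an equal counterclockwise moment, so its lever arm about the fulcrum is 438.4 / 578.2 = 0.758 m.
That puts it at 1.6 + 0.758 = 2.36 m from the right end.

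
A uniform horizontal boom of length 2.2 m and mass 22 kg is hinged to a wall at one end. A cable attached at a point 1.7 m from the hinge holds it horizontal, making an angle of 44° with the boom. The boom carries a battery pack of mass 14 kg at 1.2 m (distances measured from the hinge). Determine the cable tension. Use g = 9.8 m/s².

T ≈ 340 N

About the hinge:
Beam weight: 22 × 9.8 = 215.6 N down at 1.1 m → arm 1.1 m, τ = 215.6 × 1.1 = 237.2 N·m clockwise.
Battery pack: 14 × 9.8 = 137.2 N down at 1.2 m → arm 1.2 m, τ = 137.2 × 1.2 = 164.6 N·m clockwise.
Total clockwise load moment = 401.8 N·m.
The cable tension T acts at 1.7 m; only its component perpendicular to the boom, T sinθ, produces torque. sin 44° = 0.6947.
For rotational equilibrium, T × 1.7 × 0.6947 = 401.8, so T = 401.8 / 1.181 = 340 N.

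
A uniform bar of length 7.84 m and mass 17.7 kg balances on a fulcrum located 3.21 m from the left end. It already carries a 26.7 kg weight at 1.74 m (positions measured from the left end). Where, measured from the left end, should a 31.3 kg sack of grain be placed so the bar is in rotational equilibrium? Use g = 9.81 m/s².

Taking torques about the fulcrum (at 3.21 m from the left end):
Beam weight: 17.7 × 9.81 = 173.6 N down at 3.92 m → arm 0.71 m, τ = 173.6 × 0.71 = 123.3 N·m clockwise.
Weight: 26.7 × 9.81 = 261.9 N down at 1.74 m → arm 1.47 m, τ = 261.9 × 1.47 = 385 N·m counterclockwise.
Net moment of existing loads = 261.7 N·m counterclockwise.
The sack of grain weighs 31.3 × 9.81 = 307.1 N and must supply an equal clockwise moment, so its lever arm about the fulcrum is 261.7 / 307.1 = 0.852 m.
That puts it at 3.21 + 0.852 = 4.06 m from the left end.

x ≈ 4.06 m from the left end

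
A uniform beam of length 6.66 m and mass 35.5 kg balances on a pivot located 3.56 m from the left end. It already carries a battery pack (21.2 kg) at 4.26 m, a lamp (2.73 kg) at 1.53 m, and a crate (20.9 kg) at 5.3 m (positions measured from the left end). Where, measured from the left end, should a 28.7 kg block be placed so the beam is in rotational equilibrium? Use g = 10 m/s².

About the pivot (at 3.56 m from the left end):
Beam weight: 35.5 × 10 = 355 N down at 3.33 m → arm 0.23 m, τ = 355 × 0.23 = 81.65 N·m counterclockwise.
Battery pack: 21.2 × 10 = 212 N down at 4.26 m → arm 0.7 m, τ = 212 × 0.7 = 148.4 N·m clockwise.
Lamp: 2.73 × 10 = 27.3 N down at 1.53 m → arm 2.03 m, τ = 27.3 × 2.03 = 55.42 N·m counterclockwise.
Crate: 20.9 × 10 = 209 N down at 5.3 m → arm 1.74 m, τ = 209 × 1.74 = 363.7 N·m clockwise.
Net moment of existing loads = 375 N·m clockwise.
The block weighs 28.7 × 10 = 287 N and must supply an equal counterclockwise moment, so its lever arm about the pivot is 375 / 287 = 1.31 m.
That puts it at 3.56 − 1.31 = 2.25 m from the left end.

x ≈ 2.25 m from the left end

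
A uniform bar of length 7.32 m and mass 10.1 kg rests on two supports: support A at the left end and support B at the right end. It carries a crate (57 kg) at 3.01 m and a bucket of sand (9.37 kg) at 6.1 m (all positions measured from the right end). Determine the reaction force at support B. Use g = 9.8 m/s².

Take moments about support A.
Beam weight: 10.1 × 9.8 = 98.98 N down at 3.66 m → arm 3.66 m, τ = 98.98 × 3.66 = 362.3 N·m clockwise.
Crate: 57 × 9.8 = 558.6 N down at 3.01 m → arm 4.31 m, τ = 558.6 × 4.31 = 2408 N·m clockwise.
Bucket of sand: 9.37 × 9.8 = 91.83 N down at 6.1 m → arm 1.22 m, τ = 91.83 × 1.22 = 112 N·m clockwise.
Net load moment about support A = 2882 N·m clockwise.
Reaction R at support B is upward at 0 m, arm 7.32 m → moment R × 7.32 counterclockwise.
For rotational equilibrium, R × 7.32 = 2882, so R = 394 N.

R_B ≈ 394 N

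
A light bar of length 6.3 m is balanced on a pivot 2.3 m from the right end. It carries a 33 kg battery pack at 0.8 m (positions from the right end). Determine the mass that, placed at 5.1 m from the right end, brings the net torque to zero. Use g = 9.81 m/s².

m ≈ 17.7 kg

Take moments about the pivot (at 2.3 m from the right end).
Battery pack: 33 × 9.81 = 323.7 N down at 0.8 m → arm 1.5 m, τ = 323.7 × 1.5 = 485.5 N·m clockwise.
Net moment of known loads = 485.5 N·m clockwise.
An unknown mass m at 5.1 m has arm 2.8 m; its moment is m·g·2.8 counterclockwise.
Στ = 0 ⇒ m × 9.81 × 2.8 = 485.5 ⇒ m = 485.5 / (9.81 × 2.8) = 17.7 kg.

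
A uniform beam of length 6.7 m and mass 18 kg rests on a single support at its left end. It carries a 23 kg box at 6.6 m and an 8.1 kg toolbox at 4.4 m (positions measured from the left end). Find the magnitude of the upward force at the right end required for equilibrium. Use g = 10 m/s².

F ≈ 370 N

Choose the left end as the axis so the unknown pivot reaction has zero arm there.
Beam weight: 18 × 10 = 180 N down at 3.35 m → arm 3.35 m, τ = 180 × 3.35 = 603 N·m clockwise.
Box: 23 × 10 = 230 N down at 6.6 m → arm 6.6 m, τ = 230 × 6.6 = 1518 N·m clockwise.
Toolbox: 8.1 × 10 = 81 N down at 4.4 m → arm 4.4 m, τ = 81 × 4.4 = 356.4 N·m clockwise.
Net moment of the loads = 2477 N·m clockwise.
The upward force F acts at the right end, arm 6.7 m, giving F × 6.7 counterclockwise.
For rotational equilibrium, F × 6.7 = 2477, so F = 2477 / 6.7 = 370 N.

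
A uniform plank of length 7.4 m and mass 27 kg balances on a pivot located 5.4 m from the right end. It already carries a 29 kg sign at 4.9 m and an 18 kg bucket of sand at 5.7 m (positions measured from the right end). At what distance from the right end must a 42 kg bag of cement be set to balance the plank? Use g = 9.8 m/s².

Take moments about the pivot (at 5.4 m from the right end).
Beam weight: 27 × 9.8 = 264.6 N down at 3.7 m → arm 1.7 m, τ = 264.6 × 1.7 = 449.8 N·m clockwise.
Sign: 29 × 9.8 = 284.2 N down at 4.9 m → arm 0.5 m, τ = 284.2 × 0.5 = 142.1 N·m clockwise.
Bucket of sand: 18 × 9.8 = 176.4 N down at 5.7 m → arm 0.3 m, τ = 176.4 × 0.3 = 52.92 N·m counterclockwise.
Net moment of existing loads = 539 N·m clockwise.
The bag of cement weighs 42 × 9.8 = 411.6 N and must supply an equal counterclockwise moment, so its lever arm about the pivot is 539 / 411.6 = 1.31 m.
That puts it at 5.4 + 1.31 = 6.71 m from the right end.

x ≈ 6.71 m from the right end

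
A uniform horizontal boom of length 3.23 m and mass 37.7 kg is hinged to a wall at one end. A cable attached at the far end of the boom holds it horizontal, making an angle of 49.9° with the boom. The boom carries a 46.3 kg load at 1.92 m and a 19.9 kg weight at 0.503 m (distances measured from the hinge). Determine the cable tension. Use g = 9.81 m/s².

T ≈ 634 N

About the hinge:
Beam weight: 37.7 × 9.81 = 369.8 N down at 1.615 m → arm 1.615 m, τ = 369.8 × 1.615 = 597.2 N·m clockwise.
Load: 46.3 × 9.81 = 454.2 N down at 1.92 m → arm 1.92 m, τ = 454.2 × 1.92 = 872.1 N·m clockwise.
Weight: 19.9 × 9.81 = 195.2 N down at 0.503 m → arm 0.503 m, τ = 195.2 × 0.503 = 98.19 N·m clockwise.
Total clockwise load moment = 1567 N·m.
The cable tension T acts at 3.23 m; only its component perpendicular to the boom, T sinθ, produces torque. sin 49.9° = 0.7649.
Setting net torque to zero: T × 3.23 × 0.7649 = 1567 → T = 1567 / 2.471 = 634 N.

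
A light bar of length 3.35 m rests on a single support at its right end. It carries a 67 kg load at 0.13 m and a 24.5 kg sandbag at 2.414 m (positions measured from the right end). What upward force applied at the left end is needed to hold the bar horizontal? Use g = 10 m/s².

Choose the right end as the axis so the unknown pivot reaction has zero arm there.
Load: 67 × 10 = 670 N down at 0.13 m → arm 0.13 m, τ = 670 × 0.13 = 87.1 N·m counterclockwise.
Sandbag: 24.5 × 10 = 245 N down at 2.414 m → arm 2.414 m, τ = 245 × 2.414 = 591.4 N·m counterclockwise.
Net moment of the loads = 678.5 N·m counterclockwise.
The upward force F acts at the left end, arm 3.35 m, giving F × 3.35 clockwise.
Setting net torque to zero: F × 3.35 = 678.5 → F = 678.5 / 3.35 = 203 N.

F ≈ 203 N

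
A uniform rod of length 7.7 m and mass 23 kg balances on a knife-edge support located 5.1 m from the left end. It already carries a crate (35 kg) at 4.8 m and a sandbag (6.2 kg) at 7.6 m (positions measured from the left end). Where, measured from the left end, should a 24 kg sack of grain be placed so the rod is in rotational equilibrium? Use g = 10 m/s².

x ≈ 6.09 m from the left end

About the knife-edge support (at 5.1 m from the left end):
Beam weight: 23 × 10 = 230 N down at 3.85 m → arm 1.25 m, τ = 230 × 1.25 = 287.5 N·m counterclockwise.
Crate: 35 × 10 = 350 N down at 4.8 m → arm 0.3 m, τ = 350 × 0.3 = 105 N·m counterclockwise.
Sandbag: 6.2 × 10 = 62 N down at 7.6 m → arm 2.5 m, τ = 62 × 2.5 = 155 N·m clockwise.
Net moment of existing loads = 237.5 N·m counterclockwise.
The sack of grain weighs 24 × 10 = 240 N and must supply an equal clockwise moment, so its lever arm about the knife-edge support is 237.5 / 240 = 0.99 m.
That puts it at 5.1 + 0.99 = 6.09 m from the left end.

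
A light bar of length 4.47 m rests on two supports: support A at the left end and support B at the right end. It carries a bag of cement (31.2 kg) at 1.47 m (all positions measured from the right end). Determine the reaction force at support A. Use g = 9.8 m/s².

Taking torques about support B:
Bag of cement: 31.2 × 9.8 = 305.8 N down at 1.47 m → arm 1.47 m, τ = 305.8 × 1.47 = 449.5 N·m counterclockwise.
Net load moment about support B = 449.5 N·m counterclockwise.
Reaction R at support A is upward at 4.47 m, arm 4.47 m → moment R × 4.47 clockwise.
Setting net torque to zero: R × 4.47 = 449.5 → R = 101 N.

R_A ≈ 101 N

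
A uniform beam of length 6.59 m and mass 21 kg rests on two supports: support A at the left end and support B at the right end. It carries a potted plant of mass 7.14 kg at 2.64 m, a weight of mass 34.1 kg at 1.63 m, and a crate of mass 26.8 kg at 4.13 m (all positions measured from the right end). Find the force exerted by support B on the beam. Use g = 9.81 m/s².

Taking torques about support A:
Beam weight: 21 × 9.81 = 206 N down at 3.295 m → arm 3.295 m, τ = 206 × 3.295 = 678.8 N·m clockwise.
Potted plant: 7.14 × 9.81 = 70.04 N down at 2.64 m → arm 3.95 m, τ = 70.04 × 3.95 = 276.7 N·m clockwise.
Weight: 34.1 × 9.81 = 334.5 N down at 1.63 m → arm 4.96 m, τ = 334.5 × 4.96 = 1659 N·m clockwise.
Crate: 26.8 × 9.81 = 262.9 N down at 4.13 m → arm 2.46 m, τ = 262.9 × 2.46 = 646.7 N·m clockwise.
Net load moment about support A = 3261 N·m clockwise.
Reaction R at support B is upward at 0 m, arm 6.59 m → moment R × 6.59 counterclockwise.
Στ = 0 ⇒ R × 6.59 = 3261 ⇒ R = 495 N.

R_B ≈ 495 N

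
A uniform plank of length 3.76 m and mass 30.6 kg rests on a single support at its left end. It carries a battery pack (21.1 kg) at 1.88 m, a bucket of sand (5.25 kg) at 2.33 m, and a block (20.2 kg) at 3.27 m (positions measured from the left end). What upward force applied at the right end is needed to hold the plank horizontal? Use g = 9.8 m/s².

F ≈ 457 N

About the left end:
Beam weight: 30.6 × 9.8 = 299.9 N down at 1.88 m → arm 1.88 m, τ = 299.9 × 1.88 = 563.8 N·m clockwise.
Battery pack: 21.1 × 9.8 = 206.8 N down at 1.88 m → arm 1.88 m, τ = 206.8 × 1.88 = 388.8 N·m clockwise.
Bucket of sand: 5.25 × 9.8 = 51.45 N down at 2.33 m → arm 2.33 m, τ = 51.45 × 2.33 = 119.9 N·m clockwise.
Block: 20.2 × 9.8 = 198 N down at 3.27 m → arm 3.27 m, τ = 198 × 3.27 = 647.5 N·m clockwise.
Net moment of the loads = 1720 N·m clockwise.
The upward force F acts at the right end, arm 3.76 m, giving F × 3.76 counterclockwise.
Setting net torque to zero: F × 3.76 = 1720 → F = 1720 / 3.76 = 457 N.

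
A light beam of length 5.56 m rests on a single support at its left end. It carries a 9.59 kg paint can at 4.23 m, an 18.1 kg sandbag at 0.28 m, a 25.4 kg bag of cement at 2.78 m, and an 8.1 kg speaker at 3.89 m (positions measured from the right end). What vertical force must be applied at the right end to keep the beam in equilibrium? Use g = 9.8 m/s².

F ≈ 339 N

Take moments about the left end.
Paint can: 9.59 × 9.8 = 93.98 N down at 4.23 m → arm 1.33 m, τ = 93.98 × 1.33 = 125 N·m clockwise.
Sandbag: 18.1 × 9.8 = 177.4 N down at 0.28 m → arm 5.28 m, τ = 177.4 × 5.28 = 936.7 N·m clockwise.
Bag of cement: 25.4 × 9.8 = 248.9 N down at 2.78 m → arm 2.78 m, τ = 248.9 × 2.78 = 691.9 N·m clockwise.
Speaker: 8.1 × 9.8 = 79.38 N down at 3.89 m → arm 1.67 m, τ = 79.38 × 1.67 = 132.6 N·m clockwise.
Net moment of the loads = 1886 N·m clockwise.
The upward force F acts at the right end, arm 5.56 m, giving F × 5.56 counterclockwise.
For rotational equilibrium, F × 5.56 = 1886, so F = 1886 / 5.56 = 339 N.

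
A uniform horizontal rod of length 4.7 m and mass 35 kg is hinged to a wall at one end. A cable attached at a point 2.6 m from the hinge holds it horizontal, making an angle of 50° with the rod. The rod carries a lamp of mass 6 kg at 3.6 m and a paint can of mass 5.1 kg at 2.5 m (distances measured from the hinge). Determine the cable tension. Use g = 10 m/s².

Choose the hinge as the axis so the unknown hinge reaction has zero arm there.
Beam weight: 35 × 10 = 350 N down at 2.35 m → arm 2.35 m, τ = 350 × 2.35 = 822.5 N·m clockwise.
Lamp: 6 × 10 = 60 N down at 3.6 m → arm 3.6 m, τ = 60 × 3.6 = 216 N·m clockwise.
Paint can: 5.1 × 10 = 51 N down at 2.5 m → arm 2.5 m, τ = 51 × 2.5 = 127.5 N·m clockwise.
Total clockwise load moment = 1166 N·m.
The cable tension T acts at 2.6 m; only its component perpendicular to the rod, T sinθ, produces torque. sin 50° = 0.766.
Στ = 0 ⇒ T × 2.6 × 0.766 = 1166 ⇒ T = 1166 / 1.992 = 585 N.

T ≈ 585 N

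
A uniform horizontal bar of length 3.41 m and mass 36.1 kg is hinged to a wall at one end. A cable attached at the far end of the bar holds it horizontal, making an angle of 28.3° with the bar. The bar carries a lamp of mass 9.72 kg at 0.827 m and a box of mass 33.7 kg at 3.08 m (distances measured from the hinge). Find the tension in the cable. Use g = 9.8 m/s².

Taking torques about the hinge:
Beam weight: 36.1 × 9.8 = 353.8 N down at 1.705 m → arm 1.705 m, τ = 353.8 × 1.705 = 603.2 N·m clockwise.
Lamp: 9.72 × 9.8 = 95.26 N down at 0.827 m → arm 0.827 m, τ = 95.26 × 0.827 = 78.78 N·m clockwise.
Box: 33.7 × 9.8 = 330.3 N down at 3.08 m → arm 3.08 m, τ = 330.3 × 3.08 = 1017 N·m clockwise.
Total clockwise load moment = 1699 N·m.
The cable tension T acts at 3.41 m; only its component perpendicular to the bar, T sinθ, produces torque. sin 28.3° = 0.4741.
For rotational equilibrium, T × 3.41 × 0.4741 = 1699, so T = 1699 / 1.617 = 1050 N.

T ≈ 1050 N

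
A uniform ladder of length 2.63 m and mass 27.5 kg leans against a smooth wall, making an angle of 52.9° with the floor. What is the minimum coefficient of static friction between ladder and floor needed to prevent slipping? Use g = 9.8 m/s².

μ_min ≈ 0.378

Sum moments about the foot of the ladder (the floor normal and friction both act there and drop out).
Ladder weight 27.5×9.8 = 269.5 N acts at 1.315 m along the ladder; its horizontal arm is 1.315·cos52.9° = 0.7932 m → τ = 213.8 N·m clockwise.
Wall normal N acts horizontally at the top; its moment arm is the height L sinθ = 2.63·sin52.9° = 2.098 m, counterclockwise.
Balancing moments: N × 2.098 = 213.8, giving N = 101.9 N.
ΣFx = 0 ⇒ f = N_wall = 101.9 N. ΣFy = 0 ⇒ N_floor = 269.5 N.
μ_min = f / N_floor = 101.9 / 269.5 = 0.378.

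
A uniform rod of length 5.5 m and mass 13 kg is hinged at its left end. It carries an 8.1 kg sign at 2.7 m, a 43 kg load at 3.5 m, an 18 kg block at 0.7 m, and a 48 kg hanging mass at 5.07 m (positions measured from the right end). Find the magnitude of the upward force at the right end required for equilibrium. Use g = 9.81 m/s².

F ≈ 449 N

Taking torques about the left end:
Beam weight: 13 × 9.81 = 127.5 N down at 2.75 m → arm 2.75 m, τ = 127.5 × 2.75 = 350.6 N·m clockwise.
Sign: 8.1 × 9.81 = 79.46 N down at 2.7 m → arm 2.8 m, τ = 79.46 × 2.8 = 222.5 N·m clockwise.
Load: 43 × 9.81 = 421.8 N down at 3.5 m → arm 2 m, τ = 421.8 × 2 = 843.6 N·m clockwise.
Block: 18 × 9.81 = 176.6 N down at 0.7 m → arm 4.8 m, τ = 176.6 × 4.8 = 847.7 N·m clockwise.
Hanging mass: 48 × 9.81 = 470.9 N down at 5.07 m → arm 0.43 m, τ = 470.9 × 0.43 = 202.5 N·m clockwise.
Net moment of the loads = 2467 N·m clockwise.
The upward force F acts at the right end, arm 5.5 m, giving F × 5.5 counterclockwise.
Setting net torque to zero: F × 5.5 = 2467 → F = 2467 / 5.5 = 449 N.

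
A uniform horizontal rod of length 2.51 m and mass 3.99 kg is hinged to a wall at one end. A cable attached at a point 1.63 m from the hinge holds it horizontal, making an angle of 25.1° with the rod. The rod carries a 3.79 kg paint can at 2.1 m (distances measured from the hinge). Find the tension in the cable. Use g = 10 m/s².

T ≈ 188 N

Take moments about the hinge.
Beam weight: 3.99 × 10 = 39.9 N down at 1.255 m → arm 1.255 m, τ = 39.9 × 1.255 = 50.07 N·m clockwise.
Paint can: 3.79 × 10 = 37.9 N down at 2.1 m → arm 2.1 m, τ = 37.9 × 2.1 = 79.59 N·m clockwise.
Total clockwise load moment = 129.7 N·m.
The cable tension T acts at 1.63 m; only its component perpendicular to the rod, T sinθ, produces torque. sin 25.1° = 0.4242.
Balancing moments: T × 1.63 × 0.4242 = 129.7, giving T = 129.7 / 0.6914 = 188 N.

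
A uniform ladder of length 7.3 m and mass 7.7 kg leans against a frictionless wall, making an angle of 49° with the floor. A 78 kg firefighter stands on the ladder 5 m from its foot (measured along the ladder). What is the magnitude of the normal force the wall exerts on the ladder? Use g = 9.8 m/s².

About the foot of the ladder:
Ladder weight 7.7×9.8 = 75.46 N acts at 3.65 m along the ladder; its horizontal arm is 3.65·cos49° = 2.395 m → τ = 180.7 N·m clockwise.
Firefighter: 78×9.8 = 764.4 N at 5 m → arm 3.28 m → τ = 2507 N·m clockwise.
Wall normal N acts horizontally at the top; its moment arm is the height L sinθ = 7.3·sin49° = 5.509 m, counterclockwise.
Balancing moments: N × 5.509 = 2688, giving N = 488 N.

N_wall ≈ 488 N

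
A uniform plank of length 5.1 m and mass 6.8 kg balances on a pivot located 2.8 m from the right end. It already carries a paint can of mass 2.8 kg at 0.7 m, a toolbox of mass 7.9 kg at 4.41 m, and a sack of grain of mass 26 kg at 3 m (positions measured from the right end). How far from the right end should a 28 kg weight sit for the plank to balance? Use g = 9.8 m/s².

About the pivot (at 2.8 m from the right end):
Beam weight: 6.8 × 9.8 = 66.64 N down at 2.55 m → arm 0.25 m, τ = 66.64 × 0.25 = 16.66 N·m clockwise.
Paint can: 2.8 × 9.8 = 27.44 N down at 0.7 m → arm 2.1 m, τ = 27.44 × 2.1 = 57.62 N·m clockwise.
Toolbox: 7.9 × 9.8 = 77.42 N down at 4.41 m → arm 1.61 m, τ = 77.42 × 1.61 = 124.6 N·m counterclockwise.
Sack of grain: 26 × 9.8 = 254.8 N down at 3 m → arm 0.2 m, τ = 254.8 × 0.2 = 50.96 N·m counterclockwise.
Net moment of existing loads = 101.3 N·m counterclockwise.
The weight weighs 28 × 9.8 = 274.4 N and must supply an equal clockwise moment, so its lever arm about the pivot is 101.3 / 274.4 = 0.369 m.
That puts it at 2.8 − 0.369 = 2.43 m from the right end.

x ≈ 2.43 m from the right end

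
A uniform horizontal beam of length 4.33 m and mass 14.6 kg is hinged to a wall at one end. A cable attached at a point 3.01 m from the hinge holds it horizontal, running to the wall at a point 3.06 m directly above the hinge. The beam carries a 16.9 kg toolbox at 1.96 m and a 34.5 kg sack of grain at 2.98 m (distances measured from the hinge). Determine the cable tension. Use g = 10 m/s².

Taking torques about the hinge:
Beam weight: 14.6 × 10 = 146 N down at 2.165 m → arm 2.165 m, τ = 146 × 2.165 = 316.1 N·m clockwise.
Toolbox: 16.9 × 10 = 169 N down at 1.96 m → arm 1.96 m, τ = 169 × 1.96 = 331.2 N·m clockwise.
Sack of grain: 34.5 × 10 = 345 N down at 2.98 m → arm 2.98 m, τ = 345 × 2.98 = 1028 N·m clockwise.
Total clockwise load moment = 1675 N·m.
The cable tension T acts at 3.01 m; only its component perpendicular to the beam, T sinθ, produces torque. sinθ = h/√(h²+d²) = 3.06/√(3.06²+3.01²) = 0.7129.
Setting net torque to zero: T × 3.01 × 0.7129 = 1675 → T = 1675 / 2.146 = 781 N.

T ≈ 781 N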